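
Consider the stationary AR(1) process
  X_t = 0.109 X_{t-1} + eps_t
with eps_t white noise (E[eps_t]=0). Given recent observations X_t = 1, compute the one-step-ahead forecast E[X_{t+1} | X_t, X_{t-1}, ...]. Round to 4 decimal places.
E[X_{t+1} \mid \mathcal F_t] = 0.1090

For an AR(p) model X_t = c + sum_i phi_i X_{t-i} + eps_t, the
one-step-ahead conditional mean is
  E[X_{t+1} | X_t, ...] = c + sum_i phi_i X_{t+1-i}.
Substitute known values:
  E[X_{t+1} | ...] = (0.109) * (1)
                   = 0.1090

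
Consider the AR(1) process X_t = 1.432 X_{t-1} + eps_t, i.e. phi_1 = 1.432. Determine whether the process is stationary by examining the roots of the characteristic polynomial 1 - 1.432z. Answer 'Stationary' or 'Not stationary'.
\text{Not stationary}

The AR(p) characteristic polynomial is P(z) = 1 - 1.432z.
Stationarity requires all roots to lie outside the unit circle, i.e. |z| > 1 for every root.
This is linear in z: 1 + (-1.432) z = 0  =>  z = -1/(-1.432) = 0.698324,  |z| = 0.698324.
Moduli of all roots: 0.6983.
All moduli strictly greater than 1? No.
Verdict: Not stationary.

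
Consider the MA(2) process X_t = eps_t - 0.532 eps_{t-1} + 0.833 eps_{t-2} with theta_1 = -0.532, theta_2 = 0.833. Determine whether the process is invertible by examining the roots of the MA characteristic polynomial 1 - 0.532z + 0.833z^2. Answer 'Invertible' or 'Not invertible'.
\text{Invertible}

The MA(q) characteristic polynomial is P(z) = 1 - 0.532z + 0.833z^2.
Invertibility requires all roots to lie outside the unit circle, i.e. |z| > 1 for every root.
Set 1 + (-0.532) z + (0.833) z^2 = 0, i.e. a z^2 + b z + c = 0 with a = 0.833, b = -0.532, c = 1.
Discriminant D = b^2 - 4ac = (-0.532)^2 - 4*(0.833)*1 = 0.283024 - (3.332) = -3.048976.
D < 0, so the roots are the complex-conjugate pair z = (-b +/- i sqrt(-D)) / (2a) = 0.3193 +/- 1.0481i.
For a conjugate pair |z|^2 = z * conj(z) = (product of roots) = c/a = 1/(0.833) = 1.20048, so |z| = sqrt(1.20048) = 1.0957 for both roots.
Moduli of all roots: 1.0957, 1.0957.
All moduli strictly greater than 1? Yes.
Verdict: Invertible.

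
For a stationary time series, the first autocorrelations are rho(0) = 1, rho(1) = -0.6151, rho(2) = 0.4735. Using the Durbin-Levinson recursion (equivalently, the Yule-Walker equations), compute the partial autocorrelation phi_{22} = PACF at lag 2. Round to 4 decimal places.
\phi_{22} = 0.1531

The PACF at lag k is phi_{kk}, the last component of the solution
to the Yule-Walker system G_k phi = r_k where
  (G_k)_{ij} = rho(|i - j|), (r_k)_i = rho(i), i,j = 1..k.
Equivalently, Durbin-Levinson gives phi_{kk} iteratively:
  phi_{11} = rho(1)
  phi_{kk} = [rho(k) - sum_{j=1..k-1} phi_{k-1,j} rho(k-j)]
            / [1 - sum_{j=1..k-1} phi_{k-1,j} rho(j)],
  phi_{k,j} = phi_{k-1,j} - phi_{kk} phi_{k-1,k-j},  j = 1..k-1.
Step k = 1:
  phi_11 = rho(1) = -0.6151.
Step k = 2:
  phi_22 = [rho(2) - phi_11 rho(1)] / [1 - phi_11 rho(1)] = [0.4735 - (-0.6151)(-0.6151)] / [1 - (-0.6151)(-0.6151)]
         = 0.09515199 / 0.62165199 = 0.1531.
Therefore phi_{22} = 0.1531.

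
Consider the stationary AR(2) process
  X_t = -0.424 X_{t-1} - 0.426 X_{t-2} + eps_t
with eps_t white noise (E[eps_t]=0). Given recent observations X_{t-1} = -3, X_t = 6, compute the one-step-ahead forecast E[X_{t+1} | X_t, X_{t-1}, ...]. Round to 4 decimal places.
E[X_{t+1} \mid \mathcal F_t] = -1.2660

For an AR(p) model X_t = c + sum_i phi_i X_{t-i} + eps_t, the
one-step-ahead conditional mean is
  E[X_{t+1} | X_t, ...] = c + sum_i phi_i X_{t+1-i}.
Substitute known values:
  E[X_{t+1} | ...] = (-0.424) * (6) + (-0.426) * (-3)
                   = -1.2660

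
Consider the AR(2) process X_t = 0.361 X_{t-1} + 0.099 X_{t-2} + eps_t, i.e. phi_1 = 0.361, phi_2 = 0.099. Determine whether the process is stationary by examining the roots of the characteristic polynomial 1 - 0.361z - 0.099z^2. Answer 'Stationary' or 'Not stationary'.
\text{Stationary}

The AR(p) characteristic polynomial is P(z) = 1 - 0.361z - 0.099z^2.
Stationarity requires all roots to lie outside the unit circle, i.e. |z| > 1 for every root.
Set 1 + (-0.361) z + (-0.099) z^2 = 0, i.e. a z^2 + b z + c = 0 with a = -0.099, b = -0.361, c = 1.
Discriminant D = b^2 - 4ac = (-0.361)^2 - 4*(-0.099)*1 = 0.130321 - (-0.396) = 0.526321.
D >= 0, so the roots are real: z = (-b +/- sqrt(D)) / (2a) = (0.361 +/- 0.72548) / (-0.198).
  z_1 = (0.361 + 0.72548) / (-0.198) = -5.4873,   |z_1| = 5.4873.
  z_2 = (0.361 - 0.72548) / (-0.198) = 1.8408,   |z_2| = 1.8408.
Moduli of all roots: 5.4873, 1.8408.
All moduli strictly greater than 1? Yes.
Verdict: Stationary.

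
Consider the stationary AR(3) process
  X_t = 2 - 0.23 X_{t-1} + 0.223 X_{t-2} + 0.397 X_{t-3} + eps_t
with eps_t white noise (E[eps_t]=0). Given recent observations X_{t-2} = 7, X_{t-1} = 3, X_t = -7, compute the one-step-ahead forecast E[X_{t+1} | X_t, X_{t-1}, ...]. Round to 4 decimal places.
E[X_{t+1} \mid \mathcal F_t] = 7.0580

For an AR(p) model X_t = c + sum_i phi_i X_{t-i} + eps_t, the
one-step-ahead conditional mean is
  E[X_{t+1} | X_t, ...] = c + sum_i phi_i X_{t+1-i}.
Substitute known values:
  E[X_{t+1} | ...] = 2 + (-0.23) * (-7) + (0.223) * (3) + (0.397) * (7)
                   = 7.0580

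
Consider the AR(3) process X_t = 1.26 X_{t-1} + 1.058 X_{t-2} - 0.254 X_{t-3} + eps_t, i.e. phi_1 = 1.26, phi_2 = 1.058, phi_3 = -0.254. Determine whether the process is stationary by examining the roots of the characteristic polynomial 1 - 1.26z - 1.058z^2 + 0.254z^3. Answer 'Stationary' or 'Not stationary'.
\text{Not stationary}

The AR(p) characteristic polynomial is P(z) = 1 - 1.26z - 1.058z^2 + 0.254z^3.
Stationarity requires all roots to lie outside the unit circle, i.e. |z| > 1 for every root.
Degree 3: look for a simple real root z0 first, then factor out (1 - z/z0) and solve the remaining quadratic.
Testing z0 = 5: P(5) = 1 + (-1.26)(5) + (-1.058)(5)^2 + (0.254)(5)^3
  = 1 + (-6.3) + (-26.45) + (31.75) = 0.  So z_0 = 5 is a root, |z_0| = 5.
Divide out the factor (1 - 0.2 z) = (1 - z/z0) (since 1/z0 = 0.2):
  P(z) = (1 - 0.2 z)(1 + (-1.06) z + (-1.27) z^2)
  [check: z-coef -1.06 - (0.2) = -1.26; z^2-coef -1.27 - (0.2)(-1.06) = -1.058; z^3-coef -(0.2)(-1.27) = 0.254.]
Remaining roots from the quadratic factor 1 + (-1.06) z + (-1.27) z^2:
  Set 1 + (-1.06) z + (-1.27) z^2 = 0, i.e. a z^2 + b z + c = 0 with a = -1.27, b = -1.06, c = 1.
  Discriminant D = b^2 - 4ac = (-1.06)^2 - 4*(-1.27)*1 = 1.1236 - (-5.08) = 6.2036.
  D >= 0, so the roots are real: z = (-b +/- sqrt(D)) / (2a) = (1.06 +/- 2.490703) / (-2.54).
    z_1 = (1.06 + 2.490703) / (-2.54) = -1.3979,   |z_1| = 1.3979.
    z_2 = (1.06 - 2.490703) / (-2.54) = 0.5633,   |z_2| = 0.5633.
Moduli of all roots: 5.0000, 1.3979, 0.5633.
All moduli strictly greater than 1? No.
Verdict: Not stationary.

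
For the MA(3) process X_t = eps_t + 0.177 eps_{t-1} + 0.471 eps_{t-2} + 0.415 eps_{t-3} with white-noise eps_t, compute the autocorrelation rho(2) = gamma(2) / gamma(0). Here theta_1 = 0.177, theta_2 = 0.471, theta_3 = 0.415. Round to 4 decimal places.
\rho(2) = 0.3820

For an MA(q) process with theta_0 = 1, the autocovariance is
  gamma(k) = sigma^2 * sum_{i=0..q-k} theta_i * theta_{i+k},
and rho(k) = gamma(k) / gamma(0). Sigma^2 cancels.
  numerator   = (1)*(0.471) + (0.177)*(0.415) = 0.544455.
  denominator = (1)^2 + (0.177)^2 + (0.471)^2 + (0.415)^2 = 1.425395.
  rho(2) = 0.544455 / 1.425395 = 0.3820.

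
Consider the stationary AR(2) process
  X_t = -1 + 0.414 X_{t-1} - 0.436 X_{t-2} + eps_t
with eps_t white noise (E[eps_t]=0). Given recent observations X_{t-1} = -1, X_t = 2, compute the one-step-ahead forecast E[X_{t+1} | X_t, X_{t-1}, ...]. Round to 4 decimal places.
E[X_{t+1} \mid \mathcal F_t] = 0.2640

For an AR(p) model X_t = c + sum_i phi_i X_{t-i} + eps_t, the
one-step-ahead conditional mean is
  E[X_{t+1} | X_t, ...] = c + sum_i phi_i X_{t+1-i}.
Substitute known values:
  E[X_{t+1} | ...] = -1 + (0.414) * (2) + (-0.436) * (-1)
                   = 0.2640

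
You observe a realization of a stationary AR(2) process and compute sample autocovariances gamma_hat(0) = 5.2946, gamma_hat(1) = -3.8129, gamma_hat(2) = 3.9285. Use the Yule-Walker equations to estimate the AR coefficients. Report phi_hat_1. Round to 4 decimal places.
\hat\phi_{1} = -0.3860

The Yule-Walker equations for an AR(p) process read, in matrix form,
  Gamma_p phi = r_p,   with   (Gamma_p)_{ij} = gamma(|i - j|),
                       (r_p)_i = gamma(i),   i,j = 1..p.
Substitute the sample gammas (Toeplitz matrix and right-hand side of size 2):
  Gamma_p = [[5.2946, -3.8129], [-3.8129, 5.2946]]
  r_p     = [-3.8129, 3.9285]
Written out:
  5.2946 phi_1 - 3.8129 phi_2 = -3.8129
  -3.8129 phi_1 + 5.2946 phi_2 = 3.9285
Solve by Cramer's rule:
  det = gamma(0)^2 - gamma(1)^2 = (5.2946)^2 - (-3.8129)^2 = 28.03278916 - 14.53820641 = 13.49458275
  phi_hat_1 = [gamma(1) gamma(0) - gamma(1) gamma(2)] / det = [(-3.8129)(5.2946) - (-3.8129)(3.9285)] / 13.49458275 = -5.20880269 / 13.49458275 = -0.386
  phi_hat_2 = [gamma(0) gamma(2) - gamma(1)^2] / det = [(5.2946)(3.9285) - (-3.8129)^2] / 13.49458275 = 6.26162969 / 13.49458275 = 0.464
So phi_hat = [-0.3860, 0.4640].
Therefore phi_hat_1 = -0.3860.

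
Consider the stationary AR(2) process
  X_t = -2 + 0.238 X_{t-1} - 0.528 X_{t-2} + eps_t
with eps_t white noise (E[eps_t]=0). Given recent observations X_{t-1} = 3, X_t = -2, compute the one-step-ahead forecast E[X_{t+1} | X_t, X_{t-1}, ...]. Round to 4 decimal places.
E[X_{t+1} \mid \mathcal F_t] = -4.0600

For an AR(p) model X_t = c + sum_i phi_i X_{t-i} + eps_t, the
one-step-ahead conditional mean is
  E[X_{t+1} | X_t, ...] = c + sum_i phi_i X_{t+1-i}.
Substitute known values:
  E[X_{t+1} | ...] = -2 + (0.238) * (-2) + (-0.528) * (3)
                   = -4.0600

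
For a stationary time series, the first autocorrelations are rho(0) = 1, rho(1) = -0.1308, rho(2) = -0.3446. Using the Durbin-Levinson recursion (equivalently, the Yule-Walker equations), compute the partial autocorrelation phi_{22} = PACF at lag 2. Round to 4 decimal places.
\phi_{22} = -0.3680

The PACF at lag k is phi_{kk}, the last component of the solution
to the Yule-Walker system G_k phi = r_k where
  (G_k)_{ij} = rho(|i - j|), (r_k)_i = rho(i), i,j = 1..k.
Equivalently, Durbin-Levinson gives phi_{kk} iteratively:
  phi_{11} = rho(1)
  phi_{kk} = [rho(k) - sum_{j=1..k-1} phi_{k-1,j} rho(k-j)]
            / [1 - sum_{j=1..k-1} phi_{k-1,j} rho(j)],
  phi_{k,j} = phi_{k-1,j} - phi_{kk} phi_{k-1,k-j},  j = 1..k-1.
Step k = 1:
  phi_11 = rho(1) = -0.1308.
Step k = 2:
  phi_22 = [rho(2) - phi_11 rho(1)] / [1 - phi_11 rho(1)] = [-0.3446 - (-0.1308)(-0.1308)] / [1 - (-0.1308)(-0.1308)]
         = -0.36170864 / 0.98289136 = -0.368.
Therefore phi_{22} = -0.3680.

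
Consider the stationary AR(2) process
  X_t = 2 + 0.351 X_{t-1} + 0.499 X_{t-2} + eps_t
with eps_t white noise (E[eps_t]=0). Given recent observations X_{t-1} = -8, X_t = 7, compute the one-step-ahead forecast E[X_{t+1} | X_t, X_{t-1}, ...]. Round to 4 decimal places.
E[X_{t+1} \mid \mathcal F_t] = 0.4650

For an AR(p) model X_t = c + sum_i phi_i X_{t-i} + eps_t, the
one-step-ahead conditional mean is
  E[X_{t+1} | X_t, ...] = c + sum_i phi_i X_{t+1-i}.
Substitute known values:
  E[X_{t+1} | ...] = 2 + (0.351) * (7) + (0.499) * (-8)
                   = 0.4650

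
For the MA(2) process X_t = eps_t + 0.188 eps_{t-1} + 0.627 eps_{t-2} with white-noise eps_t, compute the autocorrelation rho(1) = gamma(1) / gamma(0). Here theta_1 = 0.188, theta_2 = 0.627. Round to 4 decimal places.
\rho(1) = 0.2141

For an MA(q) process with theta_0 = 1, the autocovariance is
  gamma(k) = sigma^2 * sum_{i=0..q-k} theta_i * theta_{i+k},
and rho(k) = gamma(k) / gamma(0). Sigma^2 cancels.
  numerator   = (1)*(0.188) + (0.188)*(0.627) = 0.305876.
  denominator = (1)^2 + (0.188)^2 + (0.627)^2 = 1.428473.
  rho(1) = 0.305876 / 1.428473 = 0.2141.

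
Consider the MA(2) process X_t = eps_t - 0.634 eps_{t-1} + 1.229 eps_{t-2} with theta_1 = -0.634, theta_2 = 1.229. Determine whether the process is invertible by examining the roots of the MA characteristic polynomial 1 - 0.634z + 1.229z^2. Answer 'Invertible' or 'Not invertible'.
\text{Not invertible}

The MA(q) characteristic polynomial is P(z) = 1 - 0.634z + 1.229z^2.
Invertibility requires all roots to lie outside the unit circle, i.e. |z| > 1 for every root.
Set 1 + (-0.634) z + (1.229) z^2 = 0, i.e. a z^2 + b z + c = 0 with a = 1.229, b = -0.634, c = 1.
Discriminant D = b^2 - 4ac = (-0.634)^2 - 4*(1.229)*1 = 0.401956 - (4.916) = -4.514044.
D < 0, so the roots are the complex-conjugate pair z = (-b +/- i sqrt(-D)) / (2a) = 0.2579 +/- 0.8644i.
For a conjugate pair |z|^2 = z * conj(z) = (product of roots) = c/a = 1/(1.229) = 0.81367, so |z| = sqrt(0.81367) = 0.902 for both roots.
Moduli of all roots: 0.9020, 0.9020.
All moduli strictly greater than 1? No.
Verdict: Not invertible.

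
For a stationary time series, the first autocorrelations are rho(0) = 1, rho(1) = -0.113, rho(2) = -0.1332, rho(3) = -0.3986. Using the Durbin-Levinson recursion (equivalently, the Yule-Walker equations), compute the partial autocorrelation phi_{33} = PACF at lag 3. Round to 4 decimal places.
\phi_{33} = -0.4480

The PACF at lag k is phi_{kk}, the last component of the solution
to the Yule-Walker system G_k phi = r_k where
  (G_k)_{ij} = rho(|i - j|), (r_k)_i = rho(i), i,j = 1..k.
Equivalently, Durbin-Levinson gives phi_{kk} iteratively:
  phi_{11} = rho(1)
  phi_{kk} = [rho(k) - sum_{j=1..k-1} phi_{k-1,j} rho(k-j)]
            / [1 - sum_{j=1..k-1} phi_{k-1,j} rho(j)],
  phi_{k,j} = phi_{k-1,j} - phi_{kk} phi_{k-1,k-j},  j = 1..k-1.
Step k = 1:
  phi_11 = rho(1) = -0.113.
Step k = 2:
  phi_22 = [rho(2) - phi_11 rho(1)] / [1 - phi_11 rho(1)] = [-0.1332 - (-0.113)(-0.113)] / [1 - (-0.113)(-0.113)]
         = -0.145969 / 0.987231 = -0.147857.
  Update: phi_21 = phi_11 - phi_22 phi_11 = -0.113 - (-0.147857)(-0.113) = -0.129708.
Step k = 3:
  phi_33 = [rho(3) - phi_21 rho(2) - phi_22 rho(1)] / [1 - phi_21 rho(1) - phi_22 rho(2)]
    numerator   = -0.3986 - (-0.129708)(-0.1332) - (-0.147857)(-0.113) = -0.43258492
    denominator = 1 - (-0.129708)(-0.113) - (-0.147857)(-0.1332) = 0.96564846
  phi_33 = -0.43258492 / 0.96564846 = -0.448.
Therefore phi_{33} = -0.4480.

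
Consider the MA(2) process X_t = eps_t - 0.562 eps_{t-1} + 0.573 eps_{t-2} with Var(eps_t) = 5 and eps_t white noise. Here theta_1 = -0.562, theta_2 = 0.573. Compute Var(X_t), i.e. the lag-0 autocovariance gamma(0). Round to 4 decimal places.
\gamma(0) = 8.2209

For an MA(q) process X_t = eps_t + sum_i theta_i eps_{t-i} with
Var(eps_t) = sigma^2, the variance is
  gamma(0) = sigma^2 * (1 + sum_i theta_i^2).
  sum_i theta_i^2 = (-0.562)^2 + (0.573)^2 = 0.315844 + 0.328329 = 0.644173.
  gamma(0) = 5 * (1 + 0.644173) = 5 * 1.644173 = 8.220865, which rounds to 8.2209.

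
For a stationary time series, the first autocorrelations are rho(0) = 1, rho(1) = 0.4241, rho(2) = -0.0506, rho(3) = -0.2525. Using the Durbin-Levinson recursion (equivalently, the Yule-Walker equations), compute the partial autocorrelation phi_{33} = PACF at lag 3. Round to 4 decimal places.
\phi_{33} = -0.1401

The PACF at lag k is phi_{kk}, the last component of the solution
to the Yule-Walker system G_k phi = r_k where
  (G_k)_{ij} = rho(|i - j|), (r_k)_i = rho(i), i,j = 1..k.
Equivalently, Durbin-Levinson gives phi_{kk} iteratively:
  phi_{11} = rho(1)
  phi_{kk} = [rho(k) - sum_{j=1..k-1} phi_{k-1,j} rho(k-j)]
            / [1 - sum_{j=1..k-1} phi_{k-1,j} rho(j)],
  phi_{k,j} = phi_{k-1,j} - phi_{kk} phi_{k-1,k-j},  j = 1..k-1.
Step k = 1:
  phi_11 = rho(1) = 0.4241.
Step k = 2:
  phi_22 = [rho(2) - phi_11 rho(1)] / [1 - phi_11 rho(1)] = [-0.0506 - (0.4241)(0.4241)] / [1 - (0.4241)(0.4241)]
         = -0.23046081 / 0.82013919 = -0.281002.
  Update: phi_21 = phi_11 - phi_22 phi_11 = 0.4241 - (-0.281002)(0.4241) = 0.543273.
Step k = 3:
  phi_33 = [rho(3) - phi_21 rho(2) - phi_22 rho(1)] / [1 - phi_21 rho(1) - phi_22 rho(2)]
    numerator   = -0.2525 - (0.543273)(-0.0506) - (-0.281002)(0.4241) = -0.10583741
    denominator = 1 - (0.543273)(0.4241) - (-0.281002)(-0.0506) = 0.75537923
  phi_33 = -0.10583741 / 0.75537923 = -0.1401.
Therefore phi_{33} = -0.1401.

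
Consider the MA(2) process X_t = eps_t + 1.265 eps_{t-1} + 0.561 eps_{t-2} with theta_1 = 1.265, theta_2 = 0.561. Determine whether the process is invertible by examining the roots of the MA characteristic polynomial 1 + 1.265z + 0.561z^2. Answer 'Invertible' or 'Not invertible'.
\text{Invertible}

The MA(q) characteristic polynomial is P(z) = 1 + 1.265z + 0.561z^2.
Invertibility requires all roots to lie outside the unit circle, i.e. |z| > 1 for every root.
Set 1 + (1.265) z + (0.561) z^2 = 0, i.e. a z^2 + b z + c = 0 with a = 0.561, b = 1.265, c = 1.
Discriminant D = b^2 - 4ac = (1.265)^2 - 4*(0.561)*1 = 1.600225 - (2.244) = -0.643775.
D < 0, so the roots are the complex-conjugate pair z = (-b +/- i sqrt(-D)) / (2a) = -1.1275 +/- 0.7151i.
For a conjugate pair |z|^2 = z * conj(z) = (product of roots) = c/a = 1/(0.561) = 1.782531, so |z| = sqrt(1.782531) = 1.3351 for both roots.
Moduli of all roots: 1.3351, 1.3351.
All moduli strictly greater than 1? Yes.
Verdict: Invertible.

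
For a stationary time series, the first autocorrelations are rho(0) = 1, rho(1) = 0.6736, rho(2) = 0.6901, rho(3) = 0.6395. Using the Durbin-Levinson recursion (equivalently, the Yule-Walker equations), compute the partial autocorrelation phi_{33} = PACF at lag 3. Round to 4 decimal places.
\phi_{33} = 0.1899

The PACF at lag k is phi_{kk}, the last component of the solution
to the Yule-Walker system G_k phi = r_k where
  (G_k)_{ij} = rho(|i - j|), (r_k)_i = rho(i), i,j = 1..k.
Equivalently, Durbin-Levinson gives phi_{kk} iteratively:
  phi_{11} = rho(1)
  phi_{kk} = [rho(k) - sum_{j=1..k-1} phi_{k-1,j} rho(k-j)]
            / [1 - sum_{j=1..k-1} phi_{k-1,j} rho(j)],
  phi_{k,j} = phi_{k-1,j} - phi_{kk} phi_{k-1,k-j},  j = 1..k-1.
Step k = 1:
  phi_11 = rho(1) = 0.6736.
Step k = 2:
  phi_22 = [rho(2) - phi_11 rho(1)] / [1 - phi_11 rho(1)] = [0.6901 - (0.6736)(0.6736)] / [1 - (0.6736)(0.6736)]
         = 0.23636304 / 0.54626304 = 0.432691.
  Update: phi_21 = phi_11 - phi_22 phi_11 = 0.6736 - (0.432691)(0.6736) = 0.382139.
Step k = 3:
  phi_33 = [rho(3) - phi_21 rho(2) - phi_22 rho(1)] / [1 - phi_21 rho(1) - phi_22 rho(2)]
    numerator   = 0.6395 - (0.382139)(0.6901) - (0.432691)(0.6736) = 0.08432501
    denominator = 1 - (0.382139)(0.6736) - (0.432691)(0.6901) = 0.44399091
  phi_33 = 0.08432501 / 0.44399091 = 0.1899.
Therefore phi_{33} = 0.1899.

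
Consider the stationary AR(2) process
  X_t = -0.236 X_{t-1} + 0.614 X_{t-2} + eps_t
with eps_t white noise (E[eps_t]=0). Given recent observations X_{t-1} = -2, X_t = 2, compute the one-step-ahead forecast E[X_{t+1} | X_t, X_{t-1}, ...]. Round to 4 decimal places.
E[X_{t+1} \mid \mathcal F_t] = -1.7000

For an AR(p) model X_t = c + sum_i phi_i X_{t-i} + eps_t, the
one-step-ahead conditional mean is
  E[X_{t+1} | X_t, ...] = c + sum_i phi_i X_{t+1-i}.
Substitute known values:
  E[X_{t+1} | ...] = (-0.236) * (2) + (0.614) * (-2)
                   = -1.7000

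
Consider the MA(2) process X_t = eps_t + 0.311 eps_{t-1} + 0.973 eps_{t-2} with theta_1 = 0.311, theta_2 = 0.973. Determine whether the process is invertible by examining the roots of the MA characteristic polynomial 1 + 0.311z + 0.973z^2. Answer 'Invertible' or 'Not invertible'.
\text{Invertible}

The MA(q) characteristic polynomial is P(z) = 1 + 0.311z + 0.973z^2.
Invertibility requires all roots to lie outside the unit circle, i.e. |z| > 1 for every root.
Set 1 + (0.311) z + (0.973) z^2 = 0, i.e. a z^2 + b z + c = 0 with a = 0.973, b = 0.311, c = 1.
Discriminant D = b^2 - 4ac = (0.311)^2 - 4*(0.973)*1 = 0.096721 - (3.892) = -3.795279.
D < 0, so the roots are the complex-conjugate pair z = (-b +/- i sqrt(-D)) / (2a) = -0.1598 +/- 1.0011i.
For a conjugate pair |z|^2 = z * conj(z) = (product of roots) = c/a = 1/(0.973) = 1.027749, so |z| = sqrt(1.027749) = 1.0138 for both roots.
Moduli of all roots: 1.0138, 1.0138.
All moduli strictly greater than 1? Yes.
Verdict: Invertible.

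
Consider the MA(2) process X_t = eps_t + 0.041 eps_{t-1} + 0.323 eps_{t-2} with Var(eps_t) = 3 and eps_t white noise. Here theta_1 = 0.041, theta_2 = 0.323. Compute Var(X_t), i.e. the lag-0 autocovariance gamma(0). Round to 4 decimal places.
\gamma(0) = 3.3180

For an MA(q) process X_t = eps_t + sum_i theta_i eps_{t-i} with
Var(eps_t) = sigma^2, the variance is
  gamma(0) = sigma^2 * (1 + sum_i theta_i^2).
  sum_i theta_i^2 = (0.041)^2 + (0.323)^2 = 0.001681 + 0.104329 = 0.10601.
  gamma(0) = 3 * (1 + 0.10601) = 3 * 1.10601 = 3.31803, which rounds to 3.3180.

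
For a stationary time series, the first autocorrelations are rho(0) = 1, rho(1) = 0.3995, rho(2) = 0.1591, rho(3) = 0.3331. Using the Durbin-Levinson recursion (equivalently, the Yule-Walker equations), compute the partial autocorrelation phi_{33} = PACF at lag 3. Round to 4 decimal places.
\phi_{33} = 0.3210

The PACF at lag k is phi_{kk}, the last component of the solution
to the Yule-Walker system G_k phi = r_k where
  (G_k)_{ij} = rho(|i - j|), (r_k)_i = rho(i), i,j = 1..k.
Equivalently, Durbin-Levinson gives phi_{kk} iteratively:
  phi_{11} = rho(1)
  phi_{kk} = [rho(k) - sum_{j=1..k-1} phi_{k-1,j} rho(k-j)]
            / [1 - sum_{j=1..k-1} phi_{k-1,j} rho(j)],
  phi_{k,j} = phi_{k-1,j} - phi_{kk} phi_{k-1,k-j},  j = 1..k-1.
Step k = 1:
  phi_11 = rho(1) = 0.3995.
Step k = 2:
  phi_22 = [rho(2) - phi_11 rho(1)] / [1 - phi_11 rho(1)] = [0.1591 - (0.3995)(0.3995)] / [1 - (0.3995)(0.3995)]
         = -0.00050025 / 0.84039975 = -0.000595.
  Update: phi_21 = phi_11 - phi_22 phi_11 = 0.3995 - (-0.000595)(0.3995) = 0.399738.
Step k = 3:
  phi_33 = [rho(3) - phi_21 rho(2) - phi_22 rho(1)] / [1 - phi_21 rho(1) - phi_22 rho(2)]
    numerator   = 0.3331 - (0.399738)(0.1591) - (-0.000595)(0.3995) = 0.26973952
    denominator = 1 - (0.399738)(0.3995) - (-0.000595)(0.1591) = 0.84039945
  phi_33 = 0.26973952 / 0.84039945 = 0.321.
Therefore phi_{33} = 0.3210.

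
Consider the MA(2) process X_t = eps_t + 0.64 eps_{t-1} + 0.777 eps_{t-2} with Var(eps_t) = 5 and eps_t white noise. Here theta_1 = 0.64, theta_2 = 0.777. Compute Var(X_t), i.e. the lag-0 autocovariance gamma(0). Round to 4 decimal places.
\gamma(0) = 10.0666

For an MA(q) process X_t = eps_t + sum_i theta_i eps_{t-i} with
Var(eps_t) = sigma^2, the variance is
  gamma(0) = sigma^2 * (1 + sum_i theta_i^2).
  sum_i theta_i^2 = (0.64)^2 + (0.777)^2 = 0.4096 + 0.603729 = 1.013329.
  gamma(0) = 5 * (1 + 1.013329) = 5 * 2.013329 = 10.066645, which rounds to 10.0666.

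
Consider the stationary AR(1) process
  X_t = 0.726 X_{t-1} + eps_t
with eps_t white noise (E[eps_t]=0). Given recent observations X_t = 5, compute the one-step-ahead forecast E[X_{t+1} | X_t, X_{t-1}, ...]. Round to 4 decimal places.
E[X_{t+1} \mid \mathcal F_t] = 3.6300

For an AR(p) model X_t = c + sum_i phi_i X_{t-i} + eps_t, the
one-step-ahead conditional mean is
  E[X_{t+1} | X_t, ...] = c + sum_i phi_i X_{t+1-i}.
Substitute known values:
  E[X_{t+1} | ...] = (0.726) * (5)
                   = 3.6300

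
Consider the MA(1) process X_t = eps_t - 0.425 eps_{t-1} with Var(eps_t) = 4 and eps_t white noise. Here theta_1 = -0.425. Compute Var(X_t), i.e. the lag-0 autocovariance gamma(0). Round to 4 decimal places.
\gamma(0) = 4.7225

For an MA(q) process X_t = eps_t + sum_i theta_i eps_{t-i} with
Var(eps_t) = sigma^2, the variance is
  gamma(0) = sigma^2 * (1 + sum_i theta_i^2).
  sum_i theta_i^2 = (-0.425)^2 = 0.180625.
  gamma(0) = 4 * (1 + 0.180625) = 4 * 1.180625 = 4.7225.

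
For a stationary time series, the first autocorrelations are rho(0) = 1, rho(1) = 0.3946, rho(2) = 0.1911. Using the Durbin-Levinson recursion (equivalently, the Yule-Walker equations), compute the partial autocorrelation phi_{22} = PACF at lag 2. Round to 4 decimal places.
\phi_{22} = 0.0419

The PACF at lag k is phi_{kk}, the last component of the solution
to the Yule-Walker system G_k phi = r_k where
  (G_k)_{ij} = rho(|i - j|), (r_k)_i = rho(i), i,j = 1..k.
Equivalently, Durbin-Levinson gives phi_{kk} iteratively:
  phi_{11} = rho(1)
  phi_{kk} = [rho(k) - sum_{j=1..k-1} phi_{k-1,j} rho(k-j)]
            / [1 - sum_{j=1..k-1} phi_{k-1,j} rho(j)],
  phi_{k,j} = phi_{k-1,j} - phi_{kk} phi_{k-1,k-j},  j = 1..k-1.
Step k = 1:
  phi_11 = rho(1) = 0.3946.
Step k = 2:
  phi_22 = [rho(2) - phi_11 rho(1)] / [1 - phi_11 rho(1)] = [0.1911 - (0.3946)(0.3946)] / [1 - (0.3946)(0.3946)]
         = 0.03539084 / 0.84429084 = 0.0419.
Therefore phi_{22} = 0.0419.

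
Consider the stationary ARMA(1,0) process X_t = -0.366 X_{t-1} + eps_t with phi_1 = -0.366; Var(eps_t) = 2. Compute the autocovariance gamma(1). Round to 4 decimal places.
\gamma(1) = -0.8452

Multiply the model equation by X_{t-k} and take expectations. With theta_0 = psi_0 = 1 and psi_j the MA(infinity) weights, this gives
  gamma(k) - sum_i phi_i gamma(k-i) = c_k,
  c_k = sigma^2 * sum_{j=k..q} theta_j psi_{j-k}   (c_k = 0 for k > q),
using gamma(-m) = gamma(m).
Pure AR (q = 0): c_0 = sigma^2 = 2, c_k = 0 for k >= 1.
Equations for k = 0 and k = 1 (AR order 1):
  gamma(0) = phi_1 gamma(1) + c_0
  gamma(1) = phi_1 gamma(0) + c_1
Substituting the second into the first: gamma(0) (1 - phi_1^2) = c_0 + phi_1 c_1, so
  gamma(0) = c_0 / (1 - phi_1^2) = 2 / (1 - (-0.366)^2) = 2 / 0.866044 = 2.309351.
  gamma(1) = phi_1 gamma(0) = (-0.366)(2.309351) = -0.845223.
Therefore gamma(1) = -0.8452 (to 4 decimal places).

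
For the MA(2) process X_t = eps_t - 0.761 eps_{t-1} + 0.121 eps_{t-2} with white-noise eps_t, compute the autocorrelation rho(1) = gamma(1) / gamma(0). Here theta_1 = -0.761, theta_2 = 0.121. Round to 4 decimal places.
\rho(1) = -0.5353

For an MA(q) process with theta_0 = 1, the autocovariance is
  gamma(k) = sigma^2 * sum_{i=0..q-k} theta_i * theta_{i+k},
and rho(k) = gamma(k) / gamma(0). Sigma^2 cancels.
  numerator   = (1)*(-0.761) + (-0.761)*(0.121) = -0.853081.
  denominator = (1)^2 + (-0.761)^2 + (0.121)^2 = 1.593762.
  rho(1) = -0.853081 / 1.593762 = -0.5353.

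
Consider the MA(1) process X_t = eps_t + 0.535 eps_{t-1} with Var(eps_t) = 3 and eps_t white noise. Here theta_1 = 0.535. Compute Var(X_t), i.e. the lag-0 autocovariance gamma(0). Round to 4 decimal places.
\gamma(0) = 3.8587

For an MA(q) process X_t = eps_t + sum_i theta_i eps_{t-i} with
Var(eps_t) = sigma^2, the variance is
  gamma(0) = sigma^2 * (1 + sum_i theta_i^2).
  sum_i theta_i^2 = (0.535)^2 = 0.286225.
  gamma(0) = 3 * (1 + 0.286225) = 3 * 1.286225 = 3.858675, which rounds to 3.8587.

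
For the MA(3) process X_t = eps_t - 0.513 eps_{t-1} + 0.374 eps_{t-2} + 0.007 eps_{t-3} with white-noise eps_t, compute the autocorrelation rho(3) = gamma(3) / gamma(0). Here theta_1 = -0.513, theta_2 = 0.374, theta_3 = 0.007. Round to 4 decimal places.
\rho(3) = 0.0050

For an MA(q) process with theta_0 = 1, the autocovariance is
  gamma(k) = sigma^2 * sum_{i=0..q-k} theta_i * theta_{i+k},
and rho(k) = gamma(k) / gamma(0). Sigma^2 cancels.
  numerator   = (1)*(0.007) = 0.007.
  denominator = (1)^2 + (-0.513)^2 + (0.374)^2 + (0.007)^2 = 1.403094.
  rho(3) = 0.007 / 1.403094 = 0.0050.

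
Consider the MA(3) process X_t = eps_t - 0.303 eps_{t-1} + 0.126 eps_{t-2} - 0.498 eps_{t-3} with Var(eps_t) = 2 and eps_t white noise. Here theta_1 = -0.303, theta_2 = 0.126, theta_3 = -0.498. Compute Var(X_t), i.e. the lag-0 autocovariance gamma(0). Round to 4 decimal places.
\gamma(0) = 2.7114

For an MA(q) process X_t = eps_t + sum_i theta_i eps_{t-i} with
Var(eps_t) = sigma^2, the variance is
  gamma(0) = sigma^2 * (1 + sum_i theta_i^2).
  sum_i theta_i^2 = (-0.303)^2 + (0.126)^2 + (-0.498)^2 = 0.091809 + 0.015876 + 0.248004 = 0.355689.
  gamma(0) = 2 * (1 + 0.355689) = 2 * 1.355689 = 2.711378, which rounds to 2.7114.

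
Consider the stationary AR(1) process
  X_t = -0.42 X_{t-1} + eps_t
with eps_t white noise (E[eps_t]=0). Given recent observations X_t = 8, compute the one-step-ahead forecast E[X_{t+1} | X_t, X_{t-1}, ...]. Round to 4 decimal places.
E[X_{t+1} \mid \mathcal F_t] = -3.3600

For an AR(p) model X_t = c + sum_i phi_i X_{t-i} + eps_t, the
one-step-ahead conditional mean is
  E[X_{t+1} | X_t, ...] = c + sum_i phi_i X_{t+1-i}.
Substitute known values:
  E[X_{t+1} | ...] = (-0.42) * (8)
                   = -3.3600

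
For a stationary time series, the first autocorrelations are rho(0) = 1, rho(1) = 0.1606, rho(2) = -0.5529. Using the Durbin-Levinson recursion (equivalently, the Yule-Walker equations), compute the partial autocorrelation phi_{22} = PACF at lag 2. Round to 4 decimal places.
\phi_{22} = -0.5940

The PACF at lag k is phi_{kk}, the last component of the solution
to the Yule-Walker system G_k phi = r_k where
  (G_k)_{ij} = rho(|i - j|), (r_k)_i = rho(i), i,j = 1..k.
Equivalently, Durbin-Levinson gives phi_{kk} iteratively:
  phi_{11} = rho(1)
  phi_{kk} = [rho(k) - sum_{j=1..k-1} phi_{k-1,j} rho(k-j)]
            / [1 - sum_{j=1..k-1} phi_{k-1,j} rho(j)],
  phi_{k,j} = phi_{k-1,j} - phi_{kk} phi_{k-1,k-j},  j = 1..k-1.
Step k = 1:
  phi_11 = rho(1) = 0.1606.
Step k = 2:
  phi_22 = [rho(2) - phi_11 rho(1)] / [1 - phi_11 rho(1)] = [-0.5529 - (0.1606)(0.1606)] / [1 - (0.1606)(0.1606)]
         = -0.57869236 / 0.97420764 = -0.594.
Therefore phi_{22} = -0.5940.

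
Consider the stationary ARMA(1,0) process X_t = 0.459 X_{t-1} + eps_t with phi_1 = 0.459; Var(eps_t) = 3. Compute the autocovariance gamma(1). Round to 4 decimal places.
\gamma(1) = 1.7445

Multiply the model equation by X_{t-k} and take expectations. With theta_0 = psi_0 = 1 and psi_j the MA(infinity) weights, this gives
  gamma(k) - sum_i phi_i gamma(k-i) = c_k,
  c_k = sigma^2 * sum_{j=k..q} theta_j psi_{j-k}   (c_k = 0 for k > q),
using gamma(-m) = gamma(m).
Pure AR (q = 0): c_0 = sigma^2 = 3, c_k = 0 for k >= 1.
Equations for k = 0 and k = 1 (AR order 1):
  gamma(0) = phi_1 gamma(1) + c_0
  gamma(1) = phi_1 gamma(0) + c_1
Substituting the second into the first: gamma(0) (1 - phi_1^2) = c_0 + phi_1 c_1, so
  gamma(0) = c_0 / (1 - phi_1^2) = 3 / (1 - (0.459)^2) = 3 / 0.789319 = 3.800745.
  gamma(1) = phi_1 gamma(0) = (0.459)(3.800745) = 1.744542.
Therefore gamma(1) = 1.7445 (to 4 decimal places).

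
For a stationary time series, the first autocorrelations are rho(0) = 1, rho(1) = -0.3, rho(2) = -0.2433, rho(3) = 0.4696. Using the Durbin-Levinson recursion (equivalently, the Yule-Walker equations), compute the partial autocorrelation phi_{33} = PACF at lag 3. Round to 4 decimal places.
\phi_{33} = 0.3300

The PACF at lag k is phi_{kk}, the last component of the solution
to the Yule-Walker system G_k phi = r_k where
  (G_k)_{ij} = rho(|i - j|), (r_k)_i = rho(i), i,j = 1..k.
Equivalently, Durbin-Levinson gives phi_{kk} iteratively:
  phi_{11} = rho(1)
  phi_{kk} = [rho(k) - sum_{j=1..k-1} phi_{k-1,j} rho(k-j)]
            / [1 - sum_{j=1..k-1} phi_{k-1,j} rho(j)],
  phi_{k,j} = phi_{k-1,j} - phi_{kk} phi_{k-1,k-j},  j = 1..k-1.
Step k = 1:
  phi_11 = rho(1) = -0.3.
Step k = 2:
  phi_22 = [rho(2) - phi_11 rho(1)] / [1 - phi_11 rho(1)] = [-0.2433 - (-0.3)(-0.3)] / [1 - (-0.3)(-0.3)]
         = -0.3333 / 0.91 = -0.366264.
  Update: phi_21 = phi_11 - phi_22 phi_11 = -0.3 - (-0.366264)(-0.3) = -0.409879.
Step k = 3:
  phi_33 = [rho(3) - phi_21 rho(2) - phi_22 rho(1)] / [1 - phi_21 rho(1) - phi_22 rho(2)]
    numerator   = 0.4696 - (-0.409879)(-0.2433) - (-0.366264)(-0.3) = 0.25999729
    denominator = 1 - (-0.409879)(-0.3) - (-0.366264)(-0.2433) = 0.7879243
  phi_33 = 0.25999729 / 0.7879243 = 0.33.
Therefore phi_{33} = 0.3300.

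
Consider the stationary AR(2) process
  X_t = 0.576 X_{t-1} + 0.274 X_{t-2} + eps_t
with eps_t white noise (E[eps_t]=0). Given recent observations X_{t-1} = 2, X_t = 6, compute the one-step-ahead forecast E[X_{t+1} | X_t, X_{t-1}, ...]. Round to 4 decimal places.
E[X_{t+1} \mid \mathcal F_t] = 4.0040

For an AR(p) model X_t = c + sum_i phi_i X_{t-i} + eps_t, the
one-step-ahead conditional mean is
  E[X_{t+1} | X_t, ...] = c + sum_i phi_i X_{t+1-i}.
Substitute known values:
  E[X_{t+1} | ...] = (0.576) * (6) + (0.274) * (2)
                   = 4.0040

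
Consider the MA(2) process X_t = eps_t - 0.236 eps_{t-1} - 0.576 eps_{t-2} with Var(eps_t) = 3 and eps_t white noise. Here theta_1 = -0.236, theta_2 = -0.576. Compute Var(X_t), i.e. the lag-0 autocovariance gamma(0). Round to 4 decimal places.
\gamma(0) = 4.1624

For an MA(q) process X_t = eps_t + sum_i theta_i eps_{t-i} with
Var(eps_t) = sigma^2, the variance is
  gamma(0) = sigma^2 * (1 + sum_i theta_i^2).
  sum_i theta_i^2 = (-0.236)^2 + (-0.576)^2 = 0.055696 + 0.331776 = 0.387472.
  gamma(0) = 3 * (1 + 0.387472) = 3 * 1.387472 = 4.162416, which rounds to 4.1624.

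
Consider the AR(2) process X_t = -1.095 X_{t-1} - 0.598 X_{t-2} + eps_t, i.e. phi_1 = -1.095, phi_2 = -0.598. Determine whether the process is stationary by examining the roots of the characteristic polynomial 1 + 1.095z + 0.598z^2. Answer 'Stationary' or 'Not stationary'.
\text{Stationary}

The AR(p) characteristic polynomial is P(z) = 1 + 1.095z + 0.598z^2.
Stationarity requires all roots to lie outside the unit circle, i.e. |z| > 1 for every root.
Set 1 + (1.095) z + (0.598) z^2 = 0, i.e. a z^2 + b z + c = 0 with a = 0.598, b = 1.095, c = 1.
Discriminant D = b^2 - 4ac = (1.095)^2 - 4*(0.598)*1 = 1.199025 - (2.392) = -1.192975.
D < 0, so the roots are the complex-conjugate pair z = (-b +/- i sqrt(-D)) / (2a) = -0.9156 +/- 0.9132i.
For a conjugate pair |z|^2 = z * conj(z) = (product of roots) = c/a = 1/(0.598) = 1.672241, so |z| = sqrt(1.672241) = 1.2932 for both roots.
Moduli of all roots: 1.2932, 1.2932.
All moduli strictly greater than 1? Yes.
Verdict: Stationary.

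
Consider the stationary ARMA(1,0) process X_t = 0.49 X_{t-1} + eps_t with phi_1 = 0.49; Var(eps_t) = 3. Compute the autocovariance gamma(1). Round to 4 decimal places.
\gamma(1) = 1.9345

Multiply the model equation by X_{t-k} and take expectations. With theta_0 = psi_0 = 1 and psi_j the MA(infinity) weights, this gives
  gamma(k) - sum_i phi_i gamma(k-i) = c_k,
  c_k = sigma^2 * sum_{j=k..q} theta_j psi_{j-k}   (c_k = 0 for k > q),
using gamma(-m) = gamma(m).
Pure AR (q = 0): c_0 = sigma^2 = 3, c_k = 0 for k >= 1.
Equations for k = 0 and k = 1 (AR order 1):
  gamma(0) = phi_1 gamma(1) + c_0
  gamma(1) = phi_1 gamma(0) + c_1
Substituting the second into the first: gamma(0) (1 - phi_1^2) = c_0 + phi_1 c_1, so
  gamma(0) = c_0 / (1 - phi_1^2) = 3 / (1 - (0.49)^2) = 3 / 0.7599 = 3.947888.
  gamma(1) = phi_1 gamma(0) = (0.49)(3.947888) = 1.934465.
Therefore gamma(1) = 1.9345 (to 4 decimal places).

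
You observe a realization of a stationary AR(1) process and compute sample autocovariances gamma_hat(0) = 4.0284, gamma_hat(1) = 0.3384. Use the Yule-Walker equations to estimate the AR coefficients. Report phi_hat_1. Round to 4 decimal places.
\hat\phi_{1} = 0.0840

The Yule-Walker equations for an AR(p) process read, in matrix form,
  Gamma_p phi = r_p,   with   (Gamma_p)_{ij} = gamma(|i - j|),
                       (r_p)_i = gamma(i),   i,j = 1..p.
Substitute the sample gammas (Toeplitz matrix and right-hand side of size 1):
  Gamma_p = [[4.0284]]
  r_p     = [0.3384]
With p = 1 this is the single equation gamma(0) phi_1 = gamma(1):
  phi_hat_1 = gamma(1) / gamma(0) = 0.3384 / 4.0284 = 0.0840.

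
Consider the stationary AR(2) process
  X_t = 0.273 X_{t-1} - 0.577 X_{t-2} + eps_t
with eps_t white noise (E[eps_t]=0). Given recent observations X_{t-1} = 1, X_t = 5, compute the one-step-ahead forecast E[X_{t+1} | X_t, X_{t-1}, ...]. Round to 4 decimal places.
E[X_{t+1} \mid \mathcal F_t] = 0.7880

For an AR(p) model X_t = c + sum_i phi_i X_{t-i} + eps_t, the
one-step-ahead conditional mean is
  E[X_{t+1} | X_t, ...] = c + sum_i phi_i X_{t+1-i}.
Substitute known values:
  E[X_{t+1} | ...] = (0.273) * (5) + (-0.577) * (1)
                   = 0.7880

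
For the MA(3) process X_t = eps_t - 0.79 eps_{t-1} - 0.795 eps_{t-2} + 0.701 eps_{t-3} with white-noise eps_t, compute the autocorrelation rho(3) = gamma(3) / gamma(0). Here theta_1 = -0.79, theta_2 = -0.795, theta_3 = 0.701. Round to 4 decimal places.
\rho(3) = 0.2551

For an MA(q) process with theta_0 = 1, the autocovariance is
  gamma(k) = sigma^2 * sum_{i=0..q-k} theta_i * theta_{i+k},
and rho(k) = gamma(k) / gamma(0). Sigma^2 cancels.
  numerator   = (1)*(0.701) = 0.701.
  denominator = (1)^2 + (-0.79)^2 + (-0.795)^2 + (0.701)^2 = 2.747526.
  rho(3) = 0.701 / 2.747526 = 0.2551.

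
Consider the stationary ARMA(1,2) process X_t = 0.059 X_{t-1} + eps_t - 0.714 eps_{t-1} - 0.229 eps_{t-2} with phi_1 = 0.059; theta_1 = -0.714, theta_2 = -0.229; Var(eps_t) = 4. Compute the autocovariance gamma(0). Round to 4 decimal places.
\gamma(0) = 6.0036

Multiply the model equation by X_{t-k} and take expectations. With theta_0 = psi_0 = 1 and psi_j the MA(infinity) weights, this gives
  gamma(k) - sum_i phi_i gamma(k-i) = c_k,
  c_k = sigma^2 * sum_{j=k..q} theta_j psi_{j-k}   (c_k = 0 for k > q),
using gamma(-m) = gamma(m).
psi-weights needed (psi_j = theta_j + sum_i phi_i psi_{j-i}):
  psi_1 = theta_1 + phi_1 = -0.714 + (0.059) = -0.655
  psi_2 = theta_2 + phi_1 psi_1 = -0.229 + (0.059)(-0.655) = -0.267645
Right-hand sides:
  c_0 = sigma^2 (1 + theta_1 psi_1 + theta_2 psi_2) = 4 * (1 + (-0.714)(-0.655) + (-0.229)(-0.267645)) = 4 * 1.528961 = 6.115843
  c_1 = sigma^2 (theta_1 + theta_2 psi_1) = 4 * (-0.714 + (-0.229)(-0.655)) = -2.25602
  c_2 = sigma^2 theta_2 = 4 * (-0.229) = -0.916
Equations for k = 0 and k = 1 (AR order 1):
  gamma(0) = phi_1 gamma(1) + c_0
  gamma(1) = phi_1 gamma(0) + c_1
Substituting the second into the first: gamma(0) (1 - phi_1^2) = c_0 + phi_1 c_1, so
  gamma(0) = (c_0 + phi_1 c_1) / (1 - phi_1^2) = (6.115843 + (0.059)(-2.25602)) / (1 - (0.059)^2) = 5.982738 / 0.996519 = 6.003636.
Therefore gamma(0) = 6.0036 (to 4 decimal places).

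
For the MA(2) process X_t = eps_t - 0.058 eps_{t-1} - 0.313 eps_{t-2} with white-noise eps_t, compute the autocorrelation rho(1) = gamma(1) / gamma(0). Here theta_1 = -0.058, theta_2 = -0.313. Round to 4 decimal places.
\rho(1) = -0.0362

For an MA(q) process with theta_0 = 1, the autocovariance is
  gamma(k) = sigma^2 * sum_{i=0..q-k} theta_i * theta_{i+k},
and rho(k) = gamma(k) / gamma(0). Sigma^2 cancels.
  numerator   = (1)*(-0.058) + (-0.058)*(-0.313) = -0.039846.
  denominator = (1)^2 + (-0.058)^2 + (-0.313)^2 = 1.101333.
  rho(1) = -0.039846 / 1.101333 = -0.0362.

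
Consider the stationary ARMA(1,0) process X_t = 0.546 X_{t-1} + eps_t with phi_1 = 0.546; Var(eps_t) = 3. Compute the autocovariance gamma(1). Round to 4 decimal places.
\gamma(1) = 2.3337

Multiply the model equation by X_{t-k} and take expectations. With theta_0 = psi_0 = 1 and psi_j the MA(infinity) weights, this gives
  gamma(k) - sum_i phi_i gamma(k-i) = c_k,
  c_k = sigma^2 * sum_{j=k..q} theta_j psi_{j-k}   (c_k = 0 for k > q),
using gamma(-m) = gamma(m).
Pure AR (q = 0): c_0 = sigma^2 = 3, c_k = 0 for k >= 1.
Equations for k = 0 and k = 1 (AR order 1):
  gamma(0) = phi_1 gamma(1) + c_0
  gamma(1) = phi_1 gamma(0) + c_1
Substituting the second into the first: gamma(0) (1 - phi_1^2) = c_0 + phi_1 c_1, so
  gamma(0) = c_0 / (1 - phi_1^2) = 3 / (1 - (0.546)^2) = 3 / 0.701884 = 4.274211.
  gamma(1) = phi_1 gamma(0) = (0.546)(4.274211) = 2.333719.
Therefore gamma(1) = 2.3337 (to 4 decimal places).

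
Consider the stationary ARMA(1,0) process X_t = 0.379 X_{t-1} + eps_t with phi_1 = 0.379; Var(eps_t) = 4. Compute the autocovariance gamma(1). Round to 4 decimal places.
\gamma(1) = 1.7703

Multiply the model equation by X_{t-k} and take expectations. With theta_0 = psi_0 = 1 and psi_j the MA(infinity) weights, this gives
  gamma(k) - sum_i phi_i gamma(k-i) = c_k,
  c_k = sigma^2 * sum_{j=k..q} theta_j psi_{j-k}   (c_k = 0 for k > q),
using gamma(-m) = gamma(m).
Pure AR (q = 0): c_0 = sigma^2 = 4, c_k = 0 for k >= 1.
Equations for k = 0 and k = 1 (AR order 1):
  gamma(0) = phi_1 gamma(1) + c_0
  gamma(1) = phi_1 gamma(0) + c_1
Substituting the second into the first: gamma(0) (1 - phi_1^2) = c_0 + phi_1 c_1, so
  gamma(0) = c_0 / (1 - phi_1^2) = 4 / (1 - (0.379)^2) = 4 / 0.856359 = 4.670938.
  gamma(1) = phi_1 gamma(0) = (0.379)(4.670938) = 1.770286.
Therefore gamma(1) = 1.7703 (to 4 decimal places).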